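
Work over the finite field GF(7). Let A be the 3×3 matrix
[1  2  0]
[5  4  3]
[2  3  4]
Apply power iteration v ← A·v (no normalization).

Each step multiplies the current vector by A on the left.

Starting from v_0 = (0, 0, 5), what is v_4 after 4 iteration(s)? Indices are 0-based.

v_4 = (5, 3, 4)

v_0 = (0, 0, 5).
v_1 = A·v_0 = (0, 1, 6).
v_2 = A·v_1 = (2, 1, 6).
v_3 = A·v_2 = (4, 4, 3).
v_4 = A·v_3 = (5, 3, 4).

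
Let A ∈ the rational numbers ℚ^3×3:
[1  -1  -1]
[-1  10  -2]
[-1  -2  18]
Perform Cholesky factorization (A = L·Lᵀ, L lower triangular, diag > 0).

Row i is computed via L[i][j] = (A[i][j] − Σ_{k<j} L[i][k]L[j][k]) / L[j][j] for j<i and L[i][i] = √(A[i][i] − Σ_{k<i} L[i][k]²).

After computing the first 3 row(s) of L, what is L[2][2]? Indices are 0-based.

L[2][2] = 4

Step 1: L[0][0] = √(1) = 1.
  L[1][0] = (-1) / L[0][0] = -1.
Step 2: L[1][1] = √(9) = 3.
  L[2][0] = (-1) / L[0][0] = -1.
  L[2][1] = (-3) / L[1][1] = -1.
Step 3: L[2][2] = √(16) = 4.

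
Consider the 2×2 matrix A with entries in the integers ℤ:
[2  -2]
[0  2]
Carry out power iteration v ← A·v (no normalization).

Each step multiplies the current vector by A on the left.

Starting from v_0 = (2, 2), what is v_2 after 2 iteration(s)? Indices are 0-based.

v_2 = (-8, 8)

v_0 = (2, 2).
v_1 = A·v_0 = (0, 4).
v_2 = A·v_1 = (-8, 8).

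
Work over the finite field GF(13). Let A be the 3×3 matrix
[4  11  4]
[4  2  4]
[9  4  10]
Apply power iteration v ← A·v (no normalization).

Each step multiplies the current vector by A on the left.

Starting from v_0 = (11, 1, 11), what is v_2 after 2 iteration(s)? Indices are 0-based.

v_0 = (11, 1, 11).
v_1 = A·v_0 = (8, 12, 5).
v_2 = A·v_1 = (2, 11, 1).

v_2 = (2, 11, 1)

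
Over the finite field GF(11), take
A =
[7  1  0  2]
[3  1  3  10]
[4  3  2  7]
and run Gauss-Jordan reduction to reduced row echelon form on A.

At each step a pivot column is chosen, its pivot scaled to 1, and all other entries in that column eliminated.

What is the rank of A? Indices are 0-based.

rank = 3

pivot(0,0)=7: scale R0 → (1, 8, 0, 5)
  clear (1,0): R1 −= (3)R0 → (0, 10, 3, 6)
  clear (2,0): R2 −= (4)R0 → (0, 4, 2, 9)
pivot(1,1)=10: scale R1 → (0, 1, 8, 5)
  clear (0,1): R0 −= (8)R1 → (1, 0, 2, 9)
  clear (2,1): R2 −= (4)R1 → (0, 0, 3, 0)
pivot(2,2)=3: scale R2 → (0, 0, 1, 0)
  clear (0,2): R0 −= (2)R2 → (1, 0, 0, 9)
  clear (1,2): R1 −= (8)R2 → (0, 1, 0, 5)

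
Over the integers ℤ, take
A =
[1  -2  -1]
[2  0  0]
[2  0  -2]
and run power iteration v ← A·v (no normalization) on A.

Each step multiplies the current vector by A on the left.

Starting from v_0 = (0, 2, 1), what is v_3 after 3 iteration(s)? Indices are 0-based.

v_3 = (23, -6, 6)

v_0 = (0, 2, 1).
v_1 = A·v_0 = (-5, 0, -2).
v_2 = A·v_1 = (-3, -10, -6).
v_3 = A·v_2 = (23, -6, 6).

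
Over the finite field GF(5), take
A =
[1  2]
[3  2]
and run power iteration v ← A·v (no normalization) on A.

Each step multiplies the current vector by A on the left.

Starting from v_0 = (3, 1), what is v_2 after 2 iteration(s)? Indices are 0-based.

v_2 = (2, 2)

v_0 = (3, 1).
v_1 = A·v_0 = (0, 1).
v_2 = A·v_1 = (2, 2).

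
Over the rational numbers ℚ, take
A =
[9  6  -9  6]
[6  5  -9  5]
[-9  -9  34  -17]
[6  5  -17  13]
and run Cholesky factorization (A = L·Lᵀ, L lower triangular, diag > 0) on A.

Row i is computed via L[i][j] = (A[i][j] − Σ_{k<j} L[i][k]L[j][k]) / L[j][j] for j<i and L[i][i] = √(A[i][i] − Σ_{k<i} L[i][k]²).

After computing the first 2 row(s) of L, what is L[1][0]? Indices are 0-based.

Step 1: L[0][0] = √(9) = 3.
  L[1][0] = (6) / L[0][0] = 2.
Step 2: L[1][1] = √(1) = 1.

L[1][0] = 2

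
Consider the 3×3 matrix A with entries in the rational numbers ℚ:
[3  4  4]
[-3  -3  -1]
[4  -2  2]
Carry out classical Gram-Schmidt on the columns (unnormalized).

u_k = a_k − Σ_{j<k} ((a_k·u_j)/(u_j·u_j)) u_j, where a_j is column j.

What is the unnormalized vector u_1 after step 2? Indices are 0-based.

u_1 = (97/34, -63/34, -60/17)

Step 1: u_0 = a_0 = (3, -3, 4).
Step 2: u_1 = a_1 − (13/34)·u_0 = (97/34, -63/34, -60/17).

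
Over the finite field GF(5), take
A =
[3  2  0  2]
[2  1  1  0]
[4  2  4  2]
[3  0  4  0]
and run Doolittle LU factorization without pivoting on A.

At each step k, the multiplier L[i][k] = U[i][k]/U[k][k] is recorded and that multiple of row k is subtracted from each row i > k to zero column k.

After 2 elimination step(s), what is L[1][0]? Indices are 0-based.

k=0: U[0][0]=3
  eliminate (1,0): mult=4, new row 1: (0, 3, 1, 2); set L[1][0]=4
  eliminate (2,0): mult=3, new row 2: (0, 1, 4, 1); set L[2][0]=3
  eliminate (3,0): mult=1, new row 3: (0, 3, 4, 3); set L[3][0]=1
k=1: U[1][1]=3
  eliminate (2,1): mult=2, new row 2: (0, 0, 2, 2); set L[2][1]=2
  eliminate (3,1): mult=1, new row 3: (0, 0, 3, 1); set L[3][1]=1

L[1][0] = 4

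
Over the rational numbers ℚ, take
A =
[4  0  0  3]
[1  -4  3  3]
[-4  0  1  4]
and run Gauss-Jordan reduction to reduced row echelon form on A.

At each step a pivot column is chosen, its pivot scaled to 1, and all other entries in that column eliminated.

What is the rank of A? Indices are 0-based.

step 1: normalize row 0 (÷4) = (1, 0, 0, 3/4)
  row 1: subtract 1×row0 = (0, -4, 3, 9/4)
  row 2: subtract -4×row0 = (0, 0, 1, 7)
step 2: normalize row 1 (÷-4) = (0, 1, -3/4, -9/16)
step 3: normalize row 2 (÷1) = (0, 0, 1, 7)
  row 1: subtract -3/4×row2 = (0, 1, 0, 75/16)

rank = 3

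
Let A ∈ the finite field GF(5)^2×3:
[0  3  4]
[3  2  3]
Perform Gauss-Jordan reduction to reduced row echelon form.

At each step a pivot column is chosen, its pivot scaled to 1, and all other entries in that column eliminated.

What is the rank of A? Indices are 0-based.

step 1: exchange rows 0,1
step 1: normalize row 0 (÷3) = (1, 4, 1)
step 2: normalize row 1 (÷3) = (0, 1, 3)
  row 0: subtract 4×row1 = (1, 0, 4)

rank = 2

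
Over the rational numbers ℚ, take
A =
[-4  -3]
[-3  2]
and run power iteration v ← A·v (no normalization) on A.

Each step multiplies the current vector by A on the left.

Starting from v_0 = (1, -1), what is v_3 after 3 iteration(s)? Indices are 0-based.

v_0 = (1, -1).
v_1 = A·v_0 = (-1, -5).
v_2 = A·v_1 = (19, -7).
v_3 = A·v_2 = (-55, -71).

v_3 = (-55, -71)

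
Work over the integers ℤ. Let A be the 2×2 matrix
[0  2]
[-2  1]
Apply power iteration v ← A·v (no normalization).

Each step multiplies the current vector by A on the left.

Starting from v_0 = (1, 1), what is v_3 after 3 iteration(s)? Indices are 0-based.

v_3 = (-10, -1)

v_0 = (1, 1).
v_1 = A·v_0 = (2, -1).
v_2 = A·v_1 = (-2, -5).
v_3 = A·v_2 = (-10, -1).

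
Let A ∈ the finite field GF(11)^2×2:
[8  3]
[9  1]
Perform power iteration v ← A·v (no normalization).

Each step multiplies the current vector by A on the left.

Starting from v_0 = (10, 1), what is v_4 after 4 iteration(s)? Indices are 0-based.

v_4 = (5, 9)

v_0 = (10, 1).
v_1 = A·v_0 = (6, 3).
v_2 = A·v_1 = (2, 2).
v_3 = A·v_2 = (0, 9).
v_4 = A·v_3 = (5, 9).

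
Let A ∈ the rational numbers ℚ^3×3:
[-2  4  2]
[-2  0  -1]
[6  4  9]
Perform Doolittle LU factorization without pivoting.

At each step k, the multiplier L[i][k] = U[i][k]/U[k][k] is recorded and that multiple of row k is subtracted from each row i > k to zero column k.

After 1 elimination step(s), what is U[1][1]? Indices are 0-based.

U[1][1] = -4

[col 0] pivot -2
  R1 -= 1*R0 → (0, -4, -3)  (L[1][0] := 1)
  R2 -= -3*R0 → (0, 16, 15)  (L[2][0] := -3)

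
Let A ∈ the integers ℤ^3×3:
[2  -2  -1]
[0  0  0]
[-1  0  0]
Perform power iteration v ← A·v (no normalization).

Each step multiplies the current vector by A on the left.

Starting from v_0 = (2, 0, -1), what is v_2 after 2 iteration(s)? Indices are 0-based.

v_0 = (2, 0, -1).
v_1 = A·v_0 = (5, 0, -2).
v_2 = A·v_1 = (12, 0, -5).

v_2 = (12, 0, -5)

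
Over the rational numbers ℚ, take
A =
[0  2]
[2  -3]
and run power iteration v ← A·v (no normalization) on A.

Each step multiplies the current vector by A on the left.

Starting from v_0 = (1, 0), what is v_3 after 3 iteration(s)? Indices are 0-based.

v_0 = (1, 0).
v_1 = A·v_0 = (0, 2).
v_2 = A·v_1 = (4, -6).
v_3 = A·v_2 = (-12, 26).

v_3 = (-12, 26)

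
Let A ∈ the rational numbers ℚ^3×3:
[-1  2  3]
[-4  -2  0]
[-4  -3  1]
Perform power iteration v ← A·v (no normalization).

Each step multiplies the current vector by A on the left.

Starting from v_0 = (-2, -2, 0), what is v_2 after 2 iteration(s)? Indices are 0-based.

v_0 = (-2, -2, 0).
v_1 = A·v_0 = (-2, 12, 14).
v_2 = A·v_1 = (68, -16, -14).

v_2 = (68, -16, -14)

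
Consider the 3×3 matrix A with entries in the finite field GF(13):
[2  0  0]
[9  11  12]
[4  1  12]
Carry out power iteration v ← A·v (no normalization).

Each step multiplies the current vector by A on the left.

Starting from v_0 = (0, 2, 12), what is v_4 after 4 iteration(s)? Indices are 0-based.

v_0 = (0, 2, 12).
v_1 = A·v_0 = (0, 10, 3).
v_2 = A·v_1 = (0, 3, 7).
v_3 = A·v_2 = (0, 0, 9).
v_4 = A·v_3 = (0, 4, 4).

v_4 = (0, 4, 4)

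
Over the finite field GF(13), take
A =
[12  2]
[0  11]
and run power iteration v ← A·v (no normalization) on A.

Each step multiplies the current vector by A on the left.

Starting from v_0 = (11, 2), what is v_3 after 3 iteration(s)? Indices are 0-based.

v_0 = (11, 2).
v_1 = A·v_0 = (6, 9).
v_2 = A·v_1 = (12, 8).
v_3 = A·v_2 = (4, 10).

v_3 = (4, 10)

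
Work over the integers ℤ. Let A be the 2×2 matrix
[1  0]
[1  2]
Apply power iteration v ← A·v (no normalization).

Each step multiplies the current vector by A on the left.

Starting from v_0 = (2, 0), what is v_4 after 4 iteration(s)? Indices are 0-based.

v_0 = (2, 0).
v_1 = A·v_0 = (2, 2).
v_2 = A·v_1 = (2, 6).
v_3 = A·v_2 = (2, 14).
v_4 = A·v_3 = (2, 30).

v_4 = (2, 30)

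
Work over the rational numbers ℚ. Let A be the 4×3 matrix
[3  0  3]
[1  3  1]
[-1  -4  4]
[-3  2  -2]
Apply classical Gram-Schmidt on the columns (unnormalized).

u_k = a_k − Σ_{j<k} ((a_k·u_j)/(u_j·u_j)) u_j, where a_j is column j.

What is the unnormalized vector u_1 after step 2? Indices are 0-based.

u_1 = (-3/20, 59/20, -79/20, 43/20)

Step 1: u_0 = a_0 = (3, 1, -1, -3).
Step 2: u_1 = a_1 − (1/20)·u_0 = (-3/20, 59/20, -79/20, 43/20).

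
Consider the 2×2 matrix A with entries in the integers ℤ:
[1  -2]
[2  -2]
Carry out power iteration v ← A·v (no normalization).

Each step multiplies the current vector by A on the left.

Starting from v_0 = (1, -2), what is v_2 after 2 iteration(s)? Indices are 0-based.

v_2 = (-7, -2)

v_0 = (1, -2).
v_1 = A·v_0 = (5, 6).
v_2 = A·v_1 = (-7, -2).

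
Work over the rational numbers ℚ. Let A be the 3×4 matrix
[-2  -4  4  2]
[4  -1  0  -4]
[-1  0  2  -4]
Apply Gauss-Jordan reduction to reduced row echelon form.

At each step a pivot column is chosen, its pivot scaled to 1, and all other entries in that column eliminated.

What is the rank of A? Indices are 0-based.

rank = 3

step 1: normalize row 0 (÷-2) = (1, 2, -2, -1)
  row 1: subtract 4×row0 = (0, -9, 8, 0)
  row 2: subtract -1×row0 = (0, 2, 0, -5)
step 2: normalize row 1 (÷-9) = (0, 1, -8/9, 0)
  row 0: subtract 2×row1 = (1, 0, -2/9, -1)
  row 2: subtract 2×row1 = (0, 0, 16/9, -5)
step 3: normalize row 2 (÷16/9) = (0, 0, 1, -45/16)
  row 0: subtract -2/9×row2 = (1, 0, 0, -13/8)
  row 1: subtract -8/9×row2 = (0, 1, 0, -5/2)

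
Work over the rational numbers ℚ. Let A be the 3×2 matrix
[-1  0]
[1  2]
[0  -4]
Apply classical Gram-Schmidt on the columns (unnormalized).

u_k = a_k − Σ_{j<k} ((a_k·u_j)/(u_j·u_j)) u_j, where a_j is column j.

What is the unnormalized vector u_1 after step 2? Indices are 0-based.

u_1 = (1, 1, -4)

Step 1: u_0 = a_0 = (-1, 1, 0).
Step 2: u_1 = a_1 − (1)·u_0 = (1, 1, -4).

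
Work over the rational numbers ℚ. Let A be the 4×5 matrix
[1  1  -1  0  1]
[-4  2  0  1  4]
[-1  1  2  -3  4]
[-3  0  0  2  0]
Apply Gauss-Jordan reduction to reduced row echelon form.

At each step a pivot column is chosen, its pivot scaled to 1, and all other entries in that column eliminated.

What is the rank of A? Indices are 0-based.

rank = 4

pivot(0,0)=1: scale R0 → (1, 1, -1, 0, 1)
  clear (1,0): R1 −= (-4)R0 → (0, 6, -4, 1, 8)
  clear (2,0): R2 −= (-1)R0 → (0, 2, 1, -3, 5)
  clear (3,0): R3 −= (-3)R0 → (0, 3, -3, 2, 3)
pivot(1,1)=6: scale R1 → (0, 1, -2/3, 1/6, 4/3)
  clear (0,1): R0 −= (1)R1 → (1, 0, -1/3, -1/6, -1/3)
  clear (2,1): R2 −= (2)R1 → (0, 0, 7/3, -10/3, 7/3)
  clear (3,1): R3 −= (3)R1 → (0, 0, -1, 3/2, -1)
pivot(2,2)=7/3: scale R2 → (0, 0, 1, -10/7, 1)
  clear (0,2): R0 −= (-1/3)R2 → (1, 0, 0, -9/14, 0)
  clear (1,2): R1 −= (-2/3)R2 → (0, 1, 0, -11/14, 2)
  clear (3,2): R3 −= (-1)R2 → (0, 0, 0, 1/14, 0)
pivot(3,3)=1/14: scale R3 → (0, 0, 0, 1, 0)
  clear (0,3): R0 −= (-9/14)R3 → (1, 0, 0, 0, 0)
  clear (1,3): R1 −= (-11/14)R3 → (0, 1, 0, 0, 2)
  clear (2,3): R2 −= (-10/7)R3 → (0, 0, 1, 0, 1)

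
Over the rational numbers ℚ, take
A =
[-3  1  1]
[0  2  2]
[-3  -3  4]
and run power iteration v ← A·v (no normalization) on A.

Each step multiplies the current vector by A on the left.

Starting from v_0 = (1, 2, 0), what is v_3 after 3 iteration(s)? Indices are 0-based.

v_3 = (-49, -110, -144)

v_0 = (1, 2, 0).
v_1 = A·v_0 = (-1, 4, -9).
v_2 = A·v_1 = (-2, -10, -45).
v_3 = A·v_2 = (-49, -110, -144).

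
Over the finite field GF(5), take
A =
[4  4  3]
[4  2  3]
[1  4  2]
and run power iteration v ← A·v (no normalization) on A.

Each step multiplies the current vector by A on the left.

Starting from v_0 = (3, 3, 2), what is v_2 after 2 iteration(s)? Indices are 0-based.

v_2 = (3, 0, 4)

v_0 = (3, 3, 2).
v_1 = A·v_0 = (0, 4, 4).
v_2 = A·v_1 = (3, 0, 4).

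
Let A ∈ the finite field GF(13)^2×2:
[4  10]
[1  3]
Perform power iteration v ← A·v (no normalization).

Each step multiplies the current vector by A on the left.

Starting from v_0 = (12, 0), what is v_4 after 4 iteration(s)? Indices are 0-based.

v_4 = (4, 10)

v_0 = (12, 0).
v_1 = A·v_0 = (9, 12).
v_2 = A·v_1 = (0, 6).
v_3 = A·v_2 = (8, 5).
v_4 = A·v_3 = (4, 10).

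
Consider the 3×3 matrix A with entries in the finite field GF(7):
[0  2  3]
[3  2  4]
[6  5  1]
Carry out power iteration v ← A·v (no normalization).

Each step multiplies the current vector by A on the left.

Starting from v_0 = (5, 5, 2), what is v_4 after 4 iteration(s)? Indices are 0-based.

v_0 = (5, 5, 2).
v_1 = A·v_0 = (2, 5, 1).
v_2 = A·v_1 = (6, 6, 3).
v_3 = A·v_2 = (0, 0, 6).
v_4 = A·v_3 = (4, 3, 6).

v_4 = (4, 3, 6)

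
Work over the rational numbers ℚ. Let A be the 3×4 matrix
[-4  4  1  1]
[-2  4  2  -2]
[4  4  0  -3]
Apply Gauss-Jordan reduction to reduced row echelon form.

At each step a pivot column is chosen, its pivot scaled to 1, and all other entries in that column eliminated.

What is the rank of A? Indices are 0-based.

rank = 3

[1] R0 /= -4  ⇒  (1, -1, -1/4, -1/4)
     R1 -= -2·R0  ⇒  (0, 2, 3/2, -5/2)
     R2 -= 4·R0  ⇒  (0, 8, 1, -2)
[2] R1 /= 2  ⇒  (0, 1, 3/4, -5/4)
     R0 -= -1·R1  ⇒  (1, 0, 1/2, -3/2)
     R2 -= 8·R1  ⇒  (0, 0, -5, 8)
[3] R2 /= -5  ⇒  (0, 0, 1, -8/5)
     R0 -= 1/2·R2  ⇒  (1, 0, 0, -7/10)
     R1 -= 3/4·R2  ⇒  (0, 1, 0, -1/20)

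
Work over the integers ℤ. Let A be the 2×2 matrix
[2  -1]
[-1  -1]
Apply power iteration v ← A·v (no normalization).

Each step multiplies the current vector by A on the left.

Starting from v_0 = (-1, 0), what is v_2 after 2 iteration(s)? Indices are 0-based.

v_2 = (-5, 1)

v_0 = (-1, 0).
v_1 = A·v_0 = (-2, 1).
v_2 = A·v_1 = (-5, 1).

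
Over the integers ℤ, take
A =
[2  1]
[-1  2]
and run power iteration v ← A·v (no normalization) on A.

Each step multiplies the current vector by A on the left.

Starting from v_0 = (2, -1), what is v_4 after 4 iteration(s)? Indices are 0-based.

v_0 = (2, -1).
v_1 = A·v_0 = (3, -4).
v_2 = A·v_1 = (2, -11).
v_3 = A·v_2 = (-7, -24).
v_4 = A·v_3 = (-38, -41).

v_4 = (-38, -41)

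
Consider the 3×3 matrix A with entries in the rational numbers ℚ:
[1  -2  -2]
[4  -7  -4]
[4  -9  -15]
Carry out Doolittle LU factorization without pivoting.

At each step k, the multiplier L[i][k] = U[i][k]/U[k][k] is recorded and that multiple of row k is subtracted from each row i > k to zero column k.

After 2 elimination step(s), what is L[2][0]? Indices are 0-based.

L[2][0] = 4

Step 1: pivot at (0,0) is 1.
  row1 ← row1 − (4)·row0  ⇒  L[1][0]=4, U row1=(0, 1, 4)
  row2 ← row2 − (4)·row0  ⇒  L[2][0]=4, U row2=(0, -1, -7)
Step 2: pivot at (1,1) is 1.
  row2 ← row2 − (-1)·row1  ⇒  L[2][1]=-1, U row2=(0, 0, -3)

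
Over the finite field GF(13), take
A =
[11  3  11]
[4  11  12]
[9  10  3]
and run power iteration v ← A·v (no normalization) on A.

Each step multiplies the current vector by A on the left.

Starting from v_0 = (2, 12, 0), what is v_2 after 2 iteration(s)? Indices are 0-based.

v_0 = (2, 12, 0).
v_1 = A·v_0 = (6, 10, 8).
v_2 = A·v_1 = (2, 9, 9).

v_2 = (2, 9, 9)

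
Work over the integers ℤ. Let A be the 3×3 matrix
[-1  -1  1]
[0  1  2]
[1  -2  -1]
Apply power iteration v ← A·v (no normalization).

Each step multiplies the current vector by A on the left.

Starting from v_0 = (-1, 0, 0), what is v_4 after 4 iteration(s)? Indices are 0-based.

v_4 = (-8, 2, 2)

v_0 = (-1, 0, 0).
v_1 = A·v_0 = (1, 0, -1).
v_2 = A·v_1 = (-2, -2, 2).
v_3 = A·v_2 = (6, 2, 0).
v_4 = A·v_3 = (-8, 2, 2).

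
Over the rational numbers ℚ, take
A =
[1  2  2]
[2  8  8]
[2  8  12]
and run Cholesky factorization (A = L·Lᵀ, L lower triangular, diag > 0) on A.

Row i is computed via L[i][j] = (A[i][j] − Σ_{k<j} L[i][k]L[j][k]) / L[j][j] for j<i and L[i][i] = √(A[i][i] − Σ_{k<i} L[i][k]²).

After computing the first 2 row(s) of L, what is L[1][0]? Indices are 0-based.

Step 1: L[0][0] = √(1) = 1.
  L[1][0] = (2) / L[0][0] = 2.
Step 2: L[1][1] = √(4) = 2.

L[1][0] = 2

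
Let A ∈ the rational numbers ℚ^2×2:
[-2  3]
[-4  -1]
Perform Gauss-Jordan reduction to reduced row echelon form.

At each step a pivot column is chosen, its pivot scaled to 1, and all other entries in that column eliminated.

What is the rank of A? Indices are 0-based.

step 1: normalize row 0 (÷-2) = (1, -3/2)
  row 1: subtract -4×row0 = (0, -7)
step 2: normalize row 1 (÷-7) = (0, 1)
  row 0: subtract -3/2×row1 = (1, 0)

rank = 2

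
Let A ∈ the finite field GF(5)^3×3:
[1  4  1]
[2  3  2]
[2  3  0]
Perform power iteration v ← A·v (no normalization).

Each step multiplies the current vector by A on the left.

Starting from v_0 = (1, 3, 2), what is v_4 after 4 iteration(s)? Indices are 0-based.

v_0 = (1, 3, 2).
v_1 = A·v_0 = (0, 0, 1).
v_2 = A·v_1 = (1, 2, 0).
v_3 = A·v_2 = (4, 3, 3).
v_4 = A·v_3 = (4, 3, 2).

v_4 = (4, 3, 2)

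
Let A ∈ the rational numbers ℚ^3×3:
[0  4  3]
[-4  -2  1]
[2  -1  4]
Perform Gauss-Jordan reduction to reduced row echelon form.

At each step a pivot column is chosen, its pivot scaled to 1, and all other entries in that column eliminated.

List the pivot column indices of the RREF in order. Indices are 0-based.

pivot columns: 0, 1, 2

step 1: exchange rows 0,1
step 1: normalize row 0 (÷-4) = (1, 1/2, -1/4)
  row 2: subtract 2×row0 = (0, -2, 9/2)
step 2: normalize row 1 (÷4) = (0, 1, 3/4)
  row 0: subtract 1/2×row1 = (1, 0, -5/8)
  row 2: subtract -2×row1 = (0, 0, 6)
step 3: normalize row 2 (÷6) = (0, 0, 1)
  row 0: subtract -5/8×row2 = (1, 0, 0)
  row 1: subtract 3/4×row2 = (0, 1, 0)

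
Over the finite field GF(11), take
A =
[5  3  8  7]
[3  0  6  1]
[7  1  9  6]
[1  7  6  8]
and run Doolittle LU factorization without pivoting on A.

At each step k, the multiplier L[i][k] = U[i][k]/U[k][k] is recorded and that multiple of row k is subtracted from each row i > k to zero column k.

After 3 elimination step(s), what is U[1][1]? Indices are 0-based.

Step 1: pivot at (0,0) is 5.
  row1 ← row1 − (5)·row0  ⇒  L[1][0]=5, U row1=(0, 7, 10, 10)
  row2 ← row2 − (8)·row0  ⇒  L[2][0]=8, U row2=(0, 10, 0, 5)
  row3 ← row3 − (9)·row0  ⇒  L[3][0]=9, U row3=(0, 2, 0, 0)
Step 2: pivot at (1,1) is 7.
  row2 ← row2 − (3)·row1  ⇒  L[2][1]=3, U row2=(0, 0, 3, 8)
  row3 ← row3 − (5)·row1  ⇒  L[3][1]=5, U row3=(0, 0, 5, 5)
Step 3: pivot at (2,2) is 3.
  row3 ← row3 − (9)·row2  ⇒  L[3][2]=9, U row3=(0, 0, 0, 10)

U[1][1] = 7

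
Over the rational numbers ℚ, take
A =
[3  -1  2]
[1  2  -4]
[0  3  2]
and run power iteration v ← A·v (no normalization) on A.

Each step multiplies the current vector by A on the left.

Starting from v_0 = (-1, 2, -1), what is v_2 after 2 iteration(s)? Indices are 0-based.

v_2 = (-20, -9, 29)

v_0 = (-1, 2, -1).
v_1 = A·v_0 = (-7, 7, 4).
v_2 = A·v_1 = (-20, -9, 29).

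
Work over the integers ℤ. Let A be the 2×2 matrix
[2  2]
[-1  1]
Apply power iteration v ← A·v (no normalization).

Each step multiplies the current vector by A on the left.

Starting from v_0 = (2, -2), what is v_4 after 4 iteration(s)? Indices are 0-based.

v_4 = (-40, 28)

v_0 = (2, -2).
v_1 = A·v_0 = (0, -4).
v_2 = A·v_1 = (-8, -4).
v_3 = A·v_2 = (-24, 4).
v_4 = A·v_3 = (-40, 28).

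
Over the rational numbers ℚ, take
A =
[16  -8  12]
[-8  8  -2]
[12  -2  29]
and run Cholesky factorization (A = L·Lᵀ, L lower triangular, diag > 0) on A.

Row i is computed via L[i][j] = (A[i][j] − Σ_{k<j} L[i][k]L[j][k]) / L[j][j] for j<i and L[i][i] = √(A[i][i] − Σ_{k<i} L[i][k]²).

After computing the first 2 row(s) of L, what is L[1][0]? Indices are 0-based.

L[1][0] = -2

Step 1: L[0][0] = √(16) = 4.
  L[1][0] = (-8) / L[0][0] = -2.
Step 2: L[1][1] = √(4) = 2.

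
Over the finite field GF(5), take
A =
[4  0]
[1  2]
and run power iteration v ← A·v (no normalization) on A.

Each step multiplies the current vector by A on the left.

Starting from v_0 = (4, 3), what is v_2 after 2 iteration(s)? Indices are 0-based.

v_2 = (4, 1)

v_0 = (4, 3).
v_1 = A·v_0 = (1, 0).
v_2 = A·v_1 = (4, 1).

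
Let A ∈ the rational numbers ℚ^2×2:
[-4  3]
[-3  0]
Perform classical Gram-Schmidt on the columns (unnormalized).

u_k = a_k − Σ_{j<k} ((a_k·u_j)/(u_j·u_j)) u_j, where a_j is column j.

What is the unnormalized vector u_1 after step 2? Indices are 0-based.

u_1 = (27/25, -36/25)

Step 1: u_0 = a_0 = (-4, -3).
Step 2: u_1 = a_1 − (-12/25)·u_0 = (27/25, -36/25).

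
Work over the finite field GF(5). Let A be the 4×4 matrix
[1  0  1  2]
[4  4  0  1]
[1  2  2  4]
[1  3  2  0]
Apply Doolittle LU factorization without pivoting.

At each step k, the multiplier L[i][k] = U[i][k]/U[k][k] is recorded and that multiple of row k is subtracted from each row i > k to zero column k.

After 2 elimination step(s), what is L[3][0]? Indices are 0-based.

L[3][0] = 1

[col 0] pivot 1
  R1 -= 4*R0 → (0, 4, 1, 3)  (L[1][0] := 4)
  R2 -= 1*R0 → (0, 2, 1, 2)  (L[2][0] := 1)
  R3 -= 1*R0 → (0, 3, 1, 3)  (L[3][0] := 1)
[col 1] pivot 4
  R2 -= 3*R1 → (0, 0, 3, 3)  (L[2][1] := 3)
  R3 -= 2*R1 → (0, 0, 4, 2)  (L[3][1] := 2)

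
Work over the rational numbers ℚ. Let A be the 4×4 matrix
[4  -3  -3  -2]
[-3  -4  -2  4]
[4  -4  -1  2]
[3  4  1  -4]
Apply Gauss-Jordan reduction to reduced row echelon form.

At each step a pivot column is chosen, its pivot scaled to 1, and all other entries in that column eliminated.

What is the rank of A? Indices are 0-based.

[1] R0 /= 4  ⇒  (1, -3/4, -3/4, -1/2)
     R1 -= -3·R0  ⇒  (0, -25/4, -17/4, 5/2)
     R2 -= 4·R0  ⇒  (0, -1, 2, 4)
     R3 -= 3·R0  ⇒  (0, 25/4, 13/4, -5/2)
[2] R1 /= -25/4  ⇒  (0, 1, 17/25, -2/5)
     R0 -= -3/4·R1  ⇒  (1, 0, -6/25, -4/5)
     R2 -= -1·R1  ⇒  (0, 0, 67/25, 18/5)
     R3 -= 25/4·R1  ⇒  (0, 0, -1, 0)
[3] R2 /= 67/25  ⇒  (0, 0, 1, 90/67)
     R0 -= -6/25·R2  ⇒  (1, 0, 0, -32/67)
     R1 -= 17/25·R2  ⇒  (0, 1, 0, -88/67)
     R3 -= -1·R2  ⇒  (0, 0, 0, 90/67)
[4] R3 /= 90/67  ⇒  (0, 0, 0, 1)
     R0 -= -32/67·R3  ⇒  (1, 0, 0, 0)
     R1 -= -88/67·R3  ⇒  (0, 1, 0, 0)
     R2 -= 90/67·R3  ⇒  (0, 0, 1, 0)

rank = 4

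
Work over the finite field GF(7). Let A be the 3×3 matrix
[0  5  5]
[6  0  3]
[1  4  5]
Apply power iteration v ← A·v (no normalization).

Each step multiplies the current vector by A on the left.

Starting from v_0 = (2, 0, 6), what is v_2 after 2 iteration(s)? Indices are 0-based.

v_2 = (2, 3, 2)

v_0 = (2, 0, 6).
v_1 = A·v_0 = (2, 2, 4).
v_2 = A·v_1 = (2, 3, 2).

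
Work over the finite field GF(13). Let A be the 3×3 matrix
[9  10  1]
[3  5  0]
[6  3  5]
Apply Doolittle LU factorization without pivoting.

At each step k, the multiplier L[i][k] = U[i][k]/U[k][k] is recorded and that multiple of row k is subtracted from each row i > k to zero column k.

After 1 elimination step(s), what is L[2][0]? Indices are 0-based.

Step 1: pivot at (0,0) is 9.
  row1 ← row1 − (9)·row0  ⇒  L[1][0]=9, U row1=(0, 6, 4)
  row2 ← row2 − (5)·row0  ⇒  L[2][0]=5, U row2=(0, 5, 0)

L[2][0] = 5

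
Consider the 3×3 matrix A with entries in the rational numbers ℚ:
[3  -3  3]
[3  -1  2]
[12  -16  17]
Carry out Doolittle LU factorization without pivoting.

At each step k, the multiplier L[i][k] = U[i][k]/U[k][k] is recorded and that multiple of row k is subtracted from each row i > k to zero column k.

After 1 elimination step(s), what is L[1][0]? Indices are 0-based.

Step 1: pivot at (0,0) is 3.
  row1 ← row1 − (1)·row0  ⇒  L[1][0]=1, U row1=(0, 2, -1)
  row2 ← row2 − (4)·row0  ⇒  L[2][0]=4, U row2=(0, -4, 5)

L[1][0] = 1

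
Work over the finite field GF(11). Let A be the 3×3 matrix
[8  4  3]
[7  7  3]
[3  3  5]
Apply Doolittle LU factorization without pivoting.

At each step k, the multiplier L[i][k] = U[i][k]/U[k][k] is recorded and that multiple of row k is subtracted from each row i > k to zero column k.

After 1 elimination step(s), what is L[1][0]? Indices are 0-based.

L[1][0] = 5

[col 0] pivot 8
  R1 -= 5*R0 → (0, 9, 10)  (L[1][0] := 5)
  R2 -= 10*R0 → (0, 7, 8)  (L[2][0] := 10)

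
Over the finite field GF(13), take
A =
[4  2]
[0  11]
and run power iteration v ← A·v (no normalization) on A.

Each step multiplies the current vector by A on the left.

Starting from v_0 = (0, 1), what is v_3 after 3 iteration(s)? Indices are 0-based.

v_0 = (0, 1).
v_1 = A·v_0 = (2, 11).
v_2 = A·v_1 = (4, 4).
v_3 = A·v_2 = (11, 5).

v_3 = (11, 5)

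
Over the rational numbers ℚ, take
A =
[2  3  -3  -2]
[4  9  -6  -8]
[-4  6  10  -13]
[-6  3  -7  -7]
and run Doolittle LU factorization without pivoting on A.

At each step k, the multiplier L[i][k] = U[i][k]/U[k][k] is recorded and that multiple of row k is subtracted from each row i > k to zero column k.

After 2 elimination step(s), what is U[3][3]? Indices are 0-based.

U[3][3] = 3

Step 1: pivot at (0,0) is 2.
  row1 ← row1 − (2)·row0  ⇒  L[1][0]=2, U row1=(0, 3, 0, -4)
  row2 ← row2 − (-2)·row0  ⇒  L[2][0]=-2, U row2=(0, 12, 4, -17)
  row3 ← row3 − (-3)·row0  ⇒  L[3][0]=-3, U row3=(0, 12, -16, -13)
Step 2: pivot at (1,1) is 3.
  row2 ← row2 − (4)·row1  ⇒  L[2][1]=4, U row2=(0, 0, 4, -1)
  row3 ← row3 − (4)·row1  ⇒  L[3][1]=4, U row3=(0, 0, -16, 3)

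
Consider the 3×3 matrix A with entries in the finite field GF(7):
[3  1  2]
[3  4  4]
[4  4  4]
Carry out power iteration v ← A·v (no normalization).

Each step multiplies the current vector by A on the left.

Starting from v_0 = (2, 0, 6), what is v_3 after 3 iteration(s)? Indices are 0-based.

v_3 = (0, 6, 0)

v_0 = (2, 0, 6).
v_1 = A·v_0 = (4, 2, 4).
v_2 = A·v_1 = (1, 1, 5).
v_3 = A·v_2 = (0, 6, 0).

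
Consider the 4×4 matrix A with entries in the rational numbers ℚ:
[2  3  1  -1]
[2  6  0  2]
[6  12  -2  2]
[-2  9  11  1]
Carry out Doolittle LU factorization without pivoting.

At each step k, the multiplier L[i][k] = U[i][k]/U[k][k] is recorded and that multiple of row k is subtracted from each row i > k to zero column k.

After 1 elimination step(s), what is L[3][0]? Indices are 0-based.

k=0: U[0][0]=2
  eliminate (1,0): mult=1, new row 1: (0, 3, -1, 3); set L[1][0]=1
  eliminate (2,0): mult=3, new row 2: (0, 3, -5, 5); set L[2][0]=3
  eliminate (3,0): mult=-1, new row 3: (0, 12, 12, 0); set L[3][0]=-1

L[3][0] = -1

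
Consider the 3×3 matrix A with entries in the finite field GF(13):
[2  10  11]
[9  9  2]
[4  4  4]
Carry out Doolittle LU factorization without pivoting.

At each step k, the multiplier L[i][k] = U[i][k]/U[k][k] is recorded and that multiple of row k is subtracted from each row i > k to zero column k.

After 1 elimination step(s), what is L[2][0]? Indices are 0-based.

L[2][0] = 2

[col 0] pivot 2
  R1 -= 11*R0 → (0, 3, 11)  (L[1][0] := 11)
  R2 -= 2*R0 → (0, 10, 8)  (L[2][0] := 2)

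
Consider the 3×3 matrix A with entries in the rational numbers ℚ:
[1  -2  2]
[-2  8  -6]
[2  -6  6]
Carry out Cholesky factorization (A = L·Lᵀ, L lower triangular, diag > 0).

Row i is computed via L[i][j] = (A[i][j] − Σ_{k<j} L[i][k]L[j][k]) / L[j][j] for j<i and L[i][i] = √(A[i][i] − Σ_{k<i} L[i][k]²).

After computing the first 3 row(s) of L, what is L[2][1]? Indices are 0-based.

Step 1: L[0][0] = √(1) = 1.
  L[1][0] = (-2) / L[0][0] = -2.
Step 2: L[1][1] = √(4) = 2.
  L[2][0] = (2) / L[0][0] = 2.
  L[2][1] = (-2) / L[1][1] = -1.
Step 3: L[2][2] = √(1) = 1.

L[2][1] = -1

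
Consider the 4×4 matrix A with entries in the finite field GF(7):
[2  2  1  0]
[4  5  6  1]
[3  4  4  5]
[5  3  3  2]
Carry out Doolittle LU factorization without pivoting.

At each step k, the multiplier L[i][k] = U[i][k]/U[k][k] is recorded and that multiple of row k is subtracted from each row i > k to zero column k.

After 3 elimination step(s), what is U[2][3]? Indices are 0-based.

Step 1: pivot at (0,0) is 2.
  row1 ← row1 − (2)·row0  ⇒  L[1][0]=2, U row1=(0, 1, 4, 1)
  row2 ← row2 − (5)·row0  ⇒  L[2][0]=5, U row2=(0, 1, 6, 5)
  row3 ← row3 − (6)·row0  ⇒  L[3][0]=6, U row3=(0, 5, 4, 2)
Step 2: pivot at (1,1) is 1.
  row2 ← row2 − (1)·row1  ⇒  L[2][1]=1, U row2=(0, 0, 2, 4)
  row3 ← row3 − (5)·row1  ⇒  L[3][1]=5, U row3=(0, 0, 5, 4)
Step 3: pivot at (2,2) is 2.
  row3 ← row3 − (6)·row2  ⇒  L[3][2]=6, U row3=(0, 0, 0, 1)

U[2][3] = 4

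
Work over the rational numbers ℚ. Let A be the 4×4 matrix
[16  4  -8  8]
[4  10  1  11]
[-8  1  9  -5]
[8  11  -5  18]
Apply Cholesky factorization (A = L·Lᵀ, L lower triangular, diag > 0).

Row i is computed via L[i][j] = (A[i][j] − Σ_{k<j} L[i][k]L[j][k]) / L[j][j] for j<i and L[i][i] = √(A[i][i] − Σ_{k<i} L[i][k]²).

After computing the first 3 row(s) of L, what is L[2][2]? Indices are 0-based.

Step 1: L[0][0] = √(16) = 4.
  L[1][0] = (4) / L[0][0] = 1.
Step 2: L[1][1] = √(9) = 3.
  L[2][0] = (-8) / L[0][0] = -2.
  L[2][1] = (3) / L[1][1] = 1.
Step 3: L[2][2] = √(4) = 2.

L[2][2] = 2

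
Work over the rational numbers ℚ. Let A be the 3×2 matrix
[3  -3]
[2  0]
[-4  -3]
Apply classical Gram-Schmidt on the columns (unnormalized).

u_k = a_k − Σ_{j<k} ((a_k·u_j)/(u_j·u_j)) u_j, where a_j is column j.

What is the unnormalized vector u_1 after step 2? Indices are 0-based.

u_1 = (-96/29, -6/29, -75/29)

Step 1: u_0 = a_0 = (3, 2, -4).
Step 2: u_1 = a_1 − (3/29)·u_0 = (-96/29, -6/29, -75/29).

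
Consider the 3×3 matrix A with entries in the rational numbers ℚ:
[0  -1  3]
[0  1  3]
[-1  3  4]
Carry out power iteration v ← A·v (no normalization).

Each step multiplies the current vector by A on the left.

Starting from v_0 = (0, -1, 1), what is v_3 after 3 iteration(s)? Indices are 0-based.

v_3 = (13, 23, 38)

v_0 = (0, -1, 1).
v_1 = A·v_0 = (4, 2, 1).
v_2 = A·v_1 = (1, 5, 6).
v_3 = A·v_2 = (13, 23, 38).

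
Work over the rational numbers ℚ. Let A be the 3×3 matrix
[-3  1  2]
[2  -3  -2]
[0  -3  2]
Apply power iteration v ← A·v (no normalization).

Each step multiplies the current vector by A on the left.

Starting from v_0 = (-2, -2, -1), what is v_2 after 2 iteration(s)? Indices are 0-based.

v_0 = (-2, -2, -1).
v_1 = A·v_0 = (2, 4, 4).
v_2 = A·v_1 = (6, -16, -4).

v_2 = (6, -16, -4)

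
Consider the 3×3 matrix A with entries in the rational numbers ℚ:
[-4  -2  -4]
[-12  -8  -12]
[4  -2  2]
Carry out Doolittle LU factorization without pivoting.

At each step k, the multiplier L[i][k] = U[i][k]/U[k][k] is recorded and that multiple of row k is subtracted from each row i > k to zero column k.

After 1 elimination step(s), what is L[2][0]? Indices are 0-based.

L[2][0] = -1

k=0: U[0][0]=-4
  eliminate (1,0): mult=3, new row 1: (0, -2, 0); set L[1][0]=3
  eliminate (2,0): mult=-1, new row 2: (0, -4, -2); set L[2][0]=-1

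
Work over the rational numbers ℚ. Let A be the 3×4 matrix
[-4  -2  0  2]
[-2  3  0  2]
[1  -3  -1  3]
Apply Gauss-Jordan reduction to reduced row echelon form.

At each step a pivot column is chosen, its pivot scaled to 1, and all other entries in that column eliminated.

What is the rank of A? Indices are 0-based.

rank = 3

step 1: normalize row 0 (÷-4) = (1, 1/2, 0, -1/2)
  row 1: subtract -2×row0 = (0, 4, 0, 1)
  row 2: subtract 1×row0 = (0, -7/2, -1, 7/2)
step 2: normalize row 1 (÷4) = (0, 1, 0, 1/4)
  row 0: subtract 1/2×row1 = (1, 0, 0, -5/8)
  row 2: subtract -7/2×row1 = (0, 0, -1, 35/8)
step 3: normalize row 2 (÷-1) = (0, 0, 1, -35/8)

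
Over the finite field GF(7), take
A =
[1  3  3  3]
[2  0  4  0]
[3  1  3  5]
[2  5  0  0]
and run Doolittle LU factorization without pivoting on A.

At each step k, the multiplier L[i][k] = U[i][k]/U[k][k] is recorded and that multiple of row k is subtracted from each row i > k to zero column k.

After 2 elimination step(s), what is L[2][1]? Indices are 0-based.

Step 1: pivot at (0,0) is 1.
  row1 ← row1 − (2)·row0  ⇒  L[1][0]=2, U row1=(0, 1, 5, 1)
  row2 ← row2 − (3)·row0  ⇒  L[2][0]=3, U row2=(0, 6, 1, 3)
  row3 ← row3 − (2)·row0  ⇒  L[3][0]=2, U row3=(0, 6, 1, 1)
Step 2: pivot at (1,1) is 1.
  row2 ← row2 − (6)·row1  ⇒  L[2][1]=6, U row2=(0, 0, 6, 4)
  row3 ← row3 − (6)·row1  ⇒  L[3][1]=6, U row3=(0, 0, 6, 2)

L[2][1] = 6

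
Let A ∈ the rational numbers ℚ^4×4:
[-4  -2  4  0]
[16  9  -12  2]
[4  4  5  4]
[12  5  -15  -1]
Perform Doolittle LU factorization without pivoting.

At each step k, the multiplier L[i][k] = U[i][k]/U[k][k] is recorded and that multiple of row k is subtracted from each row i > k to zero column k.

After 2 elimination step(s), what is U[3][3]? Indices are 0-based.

[col 0] pivot -4
  R1 -= -4*R0 → (0, 1, 4, 2)  (L[1][0] := -4)
  R2 -= -1*R0 → (0, 2, 9, 4)  (L[2][0] := -1)
  R3 -= -3*R0 → (0, -1, -3, -1)  (L[3][0] := -3)
[col 1] pivot 1
  R2 -= 2*R1 → (0, 0, 1, 0)  (L[2][1] := 2)
  R3 -= -1*R1 → (0, 0, 1, 1)  (L[3][1] := -1)

U[3][3] = 1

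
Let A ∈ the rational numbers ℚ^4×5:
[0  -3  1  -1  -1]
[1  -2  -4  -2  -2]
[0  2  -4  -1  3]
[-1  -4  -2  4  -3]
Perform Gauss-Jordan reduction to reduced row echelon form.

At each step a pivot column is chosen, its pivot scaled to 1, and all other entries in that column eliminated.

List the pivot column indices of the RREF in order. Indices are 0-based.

pivot columns: 0, 1, 2, 3

[1] R0 <-> R1
[1] R0 /= 1  ⇒  (1, -2, -4, -2, -2)
     R3 -= -1·R0  ⇒  (0, -6, -6, 2, -5)
[2] R1 /= -3  ⇒  (0, 1, -1/3, 1/3, 1/3)
     R0 -= -2·R1  ⇒  (1, 0, -14/3, -4/3, -4/3)
     R2 -= 2·R1  ⇒  (0, 0, -10/3, -5/3, 7/3)
     R3 -= -6·R1  ⇒  (0, 0, -8, 4, -3)
[3] R2 /= -10/3  ⇒  (0, 0, 1, 1/2, -7/10)
     R0 -= -14/3·R2  ⇒  (1, 0, 0, 1, -23/5)
     R1 -= -1/3·R2  ⇒  (0, 1, 0, 1/2, 1/10)
     R3 -= -8·R2  ⇒  (0, 0, 0, 8, -43/5)
[4] R3 /= 8  ⇒  (0, 0, 0, 1, -43/40)
     R0 -= 1·R3  ⇒  (1, 0, 0, 0, -141/40)
     R1 -= 1/2·R3  ⇒  (0, 1, 0, 0, 51/80)
     R2 -= 1/2·R3  ⇒  (0, 0, 1, 0, -13/80)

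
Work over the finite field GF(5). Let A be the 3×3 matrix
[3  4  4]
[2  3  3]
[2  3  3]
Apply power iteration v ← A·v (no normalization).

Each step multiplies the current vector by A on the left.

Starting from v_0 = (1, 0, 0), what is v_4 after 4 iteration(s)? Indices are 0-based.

v_0 = (1, 0, 0).
v_1 = A·v_0 = (3, 2, 2).
v_2 = A·v_1 = (0, 3, 3).
v_3 = A·v_2 = (4, 3, 3).
v_4 = A·v_3 = (1, 1, 1).

v_4 = (1, 1, 1)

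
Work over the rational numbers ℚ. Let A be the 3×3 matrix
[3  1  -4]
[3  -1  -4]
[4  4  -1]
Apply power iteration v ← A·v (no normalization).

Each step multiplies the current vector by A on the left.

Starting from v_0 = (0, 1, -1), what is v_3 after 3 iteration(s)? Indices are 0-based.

v_3 = (-122, -106, -67)

v_0 = (0, 1, -1).
v_1 = A·v_0 = (5, 3, 5).
v_2 = A·v_1 = (-2, -8, 27).
v_3 = A·v_2 = (-122, -106, -67).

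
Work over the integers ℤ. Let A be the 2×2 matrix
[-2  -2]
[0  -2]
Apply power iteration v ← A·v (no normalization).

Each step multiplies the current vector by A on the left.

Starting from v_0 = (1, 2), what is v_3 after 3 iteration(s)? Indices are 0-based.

v_3 = (-56, -16)

v_0 = (1, 2).
v_1 = A·v_0 = (-6, -4).
v_2 = A·v_1 = (20, 8).
v_3 = A·v_2 = (-56, -16).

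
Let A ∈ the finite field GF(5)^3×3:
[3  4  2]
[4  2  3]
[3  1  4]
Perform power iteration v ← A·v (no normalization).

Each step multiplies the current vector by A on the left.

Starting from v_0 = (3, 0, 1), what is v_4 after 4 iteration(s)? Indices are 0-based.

v_0 = (3, 0, 1).
v_1 = A·v_0 = (1, 0, 3).
v_2 = A·v_1 = (4, 3, 0).
v_3 = A·v_2 = (4, 2, 0).
v_4 = A·v_3 = (0, 0, 4).

v_4 = (0, 0, 4)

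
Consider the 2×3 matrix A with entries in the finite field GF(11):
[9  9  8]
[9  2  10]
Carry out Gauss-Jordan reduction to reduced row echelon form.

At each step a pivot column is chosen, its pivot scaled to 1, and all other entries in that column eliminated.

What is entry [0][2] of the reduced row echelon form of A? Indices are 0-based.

step 1: normalize row 0 (÷9) = (1, 1, 7)
  row 1: subtract 9×row0 = (0, 4, 2)
step 2: normalize row 1 (÷4) = (0, 1, 6)
  row 0: subtract 1×row1 = (1, 0, 1)

M[0][2] = 1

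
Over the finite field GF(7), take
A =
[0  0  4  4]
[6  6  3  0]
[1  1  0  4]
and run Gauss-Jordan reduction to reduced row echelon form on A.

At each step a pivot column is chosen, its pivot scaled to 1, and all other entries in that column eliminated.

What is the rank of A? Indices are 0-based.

rank = 3

[1] R0 <-> R1
[1] R0 /= 6  ⇒  (1, 1, 4, 0)
     R2 -= 1·R0  ⇒  (0, 0, 3, 4)
column 1 empty below row 1
[2] R1 /= 4  ⇒  (0, 0, 1, 1)
     R0 -= 4·R1  ⇒  (1, 1, 0, 3)
     R2 -= 3·R1  ⇒  (0, 0, 0, 1)
[3] R2 /= 1  ⇒  (0, 0, 0, 1)
     R0 -= 3·R2  ⇒  (1, 1, 0, 0)
     R1 -= 1·R2  ⇒  (0, 0, 1, 0)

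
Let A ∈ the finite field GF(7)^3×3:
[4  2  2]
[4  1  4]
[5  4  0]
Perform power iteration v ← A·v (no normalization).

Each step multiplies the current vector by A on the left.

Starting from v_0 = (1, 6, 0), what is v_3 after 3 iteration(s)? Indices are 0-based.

v_3 = (5, 6, 0)

v_0 = (1, 6, 0).
v_1 = A·v_0 = (2, 3, 1).
v_2 = A·v_1 = (2, 1, 1).
v_3 = A·v_2 = (5, 6, 0).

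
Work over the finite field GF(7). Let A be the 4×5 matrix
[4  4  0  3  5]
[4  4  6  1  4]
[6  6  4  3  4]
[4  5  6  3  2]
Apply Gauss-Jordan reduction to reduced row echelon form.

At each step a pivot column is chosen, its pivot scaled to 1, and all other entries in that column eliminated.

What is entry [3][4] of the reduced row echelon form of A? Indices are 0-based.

M[3][4] = 3

step 1: normalize row 0 (÷4) = (1, 1, 0, 6, 3)
  row 1: subtract 4×row0 = (0, 0, 6, 5, 6)
  row 2: subtract 6×row0 = (0, 0, 4, 2, 0)
  row 3: subtract 4×row0 = (0, 1, 6, 0, 4)
step 2: exchange rows 1,3
step 2: normalize row 1 (÷1) = (0, 1, 6, 0, 4)
  row 0: subtract 1×row1 = (1, 0, 1, 6, 6)
step 3: normalize row 2 (÷4) = (0, 0, 1, 4, 0)
  row 0: subtract 1×row2 = (1, 0, 0, 2, 6)
  row 1: subtract 6×row2 = (0, 1, 0, 4, 4)
  row 3: subtract 6×row2 = (0, 0, 0, 2, 6)
step 4: normalize row 3 (÷2) = (0, 0, 0, 1, 3)
  row 0: subtract 2×row3 = (1, 0, 0, 0, 0)
  row 1: subtract 4×row3 = (0, 1, 0, 0, 6)
  row 2: subtract 4×row3 = (0, 0, 1, 0, 2)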